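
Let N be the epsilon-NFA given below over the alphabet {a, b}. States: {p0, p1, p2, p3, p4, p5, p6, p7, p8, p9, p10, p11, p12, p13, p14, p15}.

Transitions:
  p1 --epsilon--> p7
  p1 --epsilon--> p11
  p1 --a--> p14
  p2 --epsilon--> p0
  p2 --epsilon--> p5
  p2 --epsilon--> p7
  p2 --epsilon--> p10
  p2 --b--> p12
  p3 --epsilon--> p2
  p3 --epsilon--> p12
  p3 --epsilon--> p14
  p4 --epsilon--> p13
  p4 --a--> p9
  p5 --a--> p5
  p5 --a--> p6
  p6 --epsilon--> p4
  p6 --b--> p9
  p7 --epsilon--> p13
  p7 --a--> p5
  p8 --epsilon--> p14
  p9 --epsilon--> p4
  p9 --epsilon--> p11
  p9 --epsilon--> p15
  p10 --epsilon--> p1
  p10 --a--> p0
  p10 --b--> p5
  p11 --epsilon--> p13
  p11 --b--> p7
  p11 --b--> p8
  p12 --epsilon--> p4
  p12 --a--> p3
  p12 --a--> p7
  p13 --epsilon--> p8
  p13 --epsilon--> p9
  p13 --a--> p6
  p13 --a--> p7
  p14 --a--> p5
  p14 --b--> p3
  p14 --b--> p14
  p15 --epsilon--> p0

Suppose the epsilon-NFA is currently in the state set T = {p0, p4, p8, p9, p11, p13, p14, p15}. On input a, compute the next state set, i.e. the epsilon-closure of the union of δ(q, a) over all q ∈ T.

{p0, p4, p5, p6, p7, p8, p9, p11, p13, p14, p15}

p4 on a → {p9}.
p13 on a → {p6, p7}.
p14 on a → {p5}.
No a-transition from p0, p8, p9, p11, p15.
Union after reading a: {p5, p6, p7, p9}.
Now take the epsilon-closure:
From p6 via epsilon: add p4.
From p7 via epsilon: add p13.
From p9 via epsilon: add p11, p15.
From p13 via epsilon: add p8.
From p15 via epsilon: add p0.
From p8 via epsilon: add p14.
No new states can be added; the closed set is {p0, p4, p5, p6, p7, p8, p9, p11, p13, p14, p15}.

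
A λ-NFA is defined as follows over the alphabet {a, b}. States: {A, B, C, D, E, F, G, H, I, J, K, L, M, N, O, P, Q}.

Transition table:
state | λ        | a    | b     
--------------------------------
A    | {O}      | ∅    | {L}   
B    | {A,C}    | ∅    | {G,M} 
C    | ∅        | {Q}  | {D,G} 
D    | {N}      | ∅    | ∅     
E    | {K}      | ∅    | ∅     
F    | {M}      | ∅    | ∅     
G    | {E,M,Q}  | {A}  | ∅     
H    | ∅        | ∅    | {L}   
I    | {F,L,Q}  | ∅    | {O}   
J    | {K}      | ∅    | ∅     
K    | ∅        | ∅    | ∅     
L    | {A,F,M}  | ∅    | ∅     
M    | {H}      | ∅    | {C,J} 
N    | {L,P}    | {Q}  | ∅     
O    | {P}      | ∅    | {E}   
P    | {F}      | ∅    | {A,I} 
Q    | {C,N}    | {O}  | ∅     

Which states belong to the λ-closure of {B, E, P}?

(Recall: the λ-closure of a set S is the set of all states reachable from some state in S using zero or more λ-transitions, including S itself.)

Start with {B, E, P}.
From B via λ: add A, C.
From E via λ: add K.
From P via λ: add F.
From A via λ: add O.
From F via λ: add M.
From M via λ: add H.
No new states can be added; the closed set is {A, B, C, E, F, H, K, M, O, P}.

{A, B, C, E, F, H, K, M, O, P}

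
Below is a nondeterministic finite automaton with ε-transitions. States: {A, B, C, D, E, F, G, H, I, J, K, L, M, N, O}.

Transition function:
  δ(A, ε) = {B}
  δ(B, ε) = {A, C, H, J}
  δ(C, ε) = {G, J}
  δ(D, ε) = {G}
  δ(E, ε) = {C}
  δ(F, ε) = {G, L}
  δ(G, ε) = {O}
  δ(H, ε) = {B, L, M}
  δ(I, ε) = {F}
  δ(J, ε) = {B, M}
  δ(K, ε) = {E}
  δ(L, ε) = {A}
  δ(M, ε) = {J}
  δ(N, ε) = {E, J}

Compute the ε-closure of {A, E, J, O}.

Start with {A, E, J, O}.
From A via ε: add B.
From E via ε: add C.
From J via ε: add M.
From B via ε: add H.
From C via ε: add G.
From H via ε: add L.
No new states can be added; the closed set is {A, B, C, E, G, H, J, L, M, O}.

{A, B, C, E, G, H, J, L, M, O}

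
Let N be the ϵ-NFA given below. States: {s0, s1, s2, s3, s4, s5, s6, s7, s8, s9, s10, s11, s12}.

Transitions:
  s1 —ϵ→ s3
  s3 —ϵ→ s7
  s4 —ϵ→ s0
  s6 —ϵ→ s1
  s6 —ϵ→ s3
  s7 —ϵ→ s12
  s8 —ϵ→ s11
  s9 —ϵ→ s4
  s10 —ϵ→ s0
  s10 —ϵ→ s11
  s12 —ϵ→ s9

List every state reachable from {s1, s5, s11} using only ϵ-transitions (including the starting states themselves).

Start with {s1, s5, s11}.
From s1 via ϵ: add s3.
From s3 via ϵ: add s7.
From s7 via ϵ: add s12.
From s12 via ϵ: add s9.
From s9 via ϵ: add s4.
From s4 via ϵ: add s0.
No new states can be added; the closed set is {s0, s1, s3, s4, s5, s7, s9, s11, s12}.

{s0, s1, s3, s4, s5, s7, s9, s11, s12}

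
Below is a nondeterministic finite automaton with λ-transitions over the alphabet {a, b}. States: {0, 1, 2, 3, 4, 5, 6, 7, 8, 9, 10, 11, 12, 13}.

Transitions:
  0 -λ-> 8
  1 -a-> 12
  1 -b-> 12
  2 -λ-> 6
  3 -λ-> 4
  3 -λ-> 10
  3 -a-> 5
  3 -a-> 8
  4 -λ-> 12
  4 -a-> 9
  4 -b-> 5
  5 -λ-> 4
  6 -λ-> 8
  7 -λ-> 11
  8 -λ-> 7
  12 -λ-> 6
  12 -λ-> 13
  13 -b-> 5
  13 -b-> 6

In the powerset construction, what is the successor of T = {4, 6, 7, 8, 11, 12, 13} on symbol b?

4 on b → {5}.
13 on b → {5, 6}.
No b-transition from 6, 7, 8, 11, 12.
Union after reading b: {5, 6}.
Now take the λ-closure:
From 5 via λ: add 4.
From 6 via λ: add 8.
From 4 via λ: add 12.
From 8 via λ: add 7.
From 7 via λ: add 11.
From 12 via λ: add 13.
No new states can be added; the closed set is {4, 5, 6, 7, 8, 11, 12, 13}.

{4, 5, 6, 7, 8, 11, 12, 13}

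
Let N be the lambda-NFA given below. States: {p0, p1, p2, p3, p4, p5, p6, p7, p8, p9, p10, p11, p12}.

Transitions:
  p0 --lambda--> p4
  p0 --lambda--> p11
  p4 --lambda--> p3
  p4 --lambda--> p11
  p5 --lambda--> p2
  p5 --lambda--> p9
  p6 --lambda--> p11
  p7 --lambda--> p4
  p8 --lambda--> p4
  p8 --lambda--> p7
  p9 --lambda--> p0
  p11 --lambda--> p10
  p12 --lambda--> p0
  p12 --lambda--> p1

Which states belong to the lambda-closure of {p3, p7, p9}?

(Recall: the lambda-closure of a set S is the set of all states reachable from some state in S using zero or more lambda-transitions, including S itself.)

Start with {p3, p7, p9}.
From p7 via lambda: add p4.
From p9 via lambda: add p0.
From p0 via lambda: add p11.
From p11 via lambda: add p10.
No new states can be added; the closed set is {p0, p3, p4, p7, p9, p10, p11}.

{p0, p3, p4, p7, p9, p10, p11}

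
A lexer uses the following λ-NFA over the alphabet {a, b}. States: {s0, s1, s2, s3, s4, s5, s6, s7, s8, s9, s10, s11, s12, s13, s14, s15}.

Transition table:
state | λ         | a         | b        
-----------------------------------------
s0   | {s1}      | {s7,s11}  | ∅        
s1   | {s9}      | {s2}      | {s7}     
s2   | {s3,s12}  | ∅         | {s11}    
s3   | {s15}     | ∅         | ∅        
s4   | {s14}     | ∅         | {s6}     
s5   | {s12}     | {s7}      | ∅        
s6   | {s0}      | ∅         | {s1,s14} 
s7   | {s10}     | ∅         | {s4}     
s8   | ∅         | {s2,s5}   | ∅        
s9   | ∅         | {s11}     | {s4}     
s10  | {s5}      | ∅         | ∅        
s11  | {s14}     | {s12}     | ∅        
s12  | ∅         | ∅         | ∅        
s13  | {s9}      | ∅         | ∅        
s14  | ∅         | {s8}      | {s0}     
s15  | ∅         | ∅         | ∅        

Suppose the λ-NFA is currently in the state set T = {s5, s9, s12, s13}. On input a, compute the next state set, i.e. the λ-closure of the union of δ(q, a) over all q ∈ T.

s5 on a → {s7}.
s9 on a → {s11}.
No a-transition from s12, s13.
Union after reading a: {s7, s11}.
Now take the λ-closure:
From s7 via λ: add s10.
From s11 via λ: add s14.
From s10 via λ: add s5.
From s5 via λ: add s12.
No new states can be added; the closed set is {s5, s7, s10, s11, s12, s14}.

{s5, s7, s10, s11, s12, s14}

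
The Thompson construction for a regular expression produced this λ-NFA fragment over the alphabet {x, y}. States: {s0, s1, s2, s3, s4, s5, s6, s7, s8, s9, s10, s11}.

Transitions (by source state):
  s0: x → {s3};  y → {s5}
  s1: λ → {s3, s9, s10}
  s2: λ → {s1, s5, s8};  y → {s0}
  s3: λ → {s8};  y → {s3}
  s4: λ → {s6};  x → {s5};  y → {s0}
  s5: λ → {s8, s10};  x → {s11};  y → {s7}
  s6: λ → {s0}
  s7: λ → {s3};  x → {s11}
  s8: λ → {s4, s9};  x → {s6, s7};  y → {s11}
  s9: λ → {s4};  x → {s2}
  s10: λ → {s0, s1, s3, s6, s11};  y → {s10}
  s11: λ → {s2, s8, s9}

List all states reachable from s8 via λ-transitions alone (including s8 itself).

Start with {s8}.
From s8 via λ: add s4, s9.
From s4 via λ: add s6.
From s6 via λ: add s0.
No new states can be added; the closed set is {s0, s4, s6, s8, s9}.

{s0, s4, s6, s8, s9}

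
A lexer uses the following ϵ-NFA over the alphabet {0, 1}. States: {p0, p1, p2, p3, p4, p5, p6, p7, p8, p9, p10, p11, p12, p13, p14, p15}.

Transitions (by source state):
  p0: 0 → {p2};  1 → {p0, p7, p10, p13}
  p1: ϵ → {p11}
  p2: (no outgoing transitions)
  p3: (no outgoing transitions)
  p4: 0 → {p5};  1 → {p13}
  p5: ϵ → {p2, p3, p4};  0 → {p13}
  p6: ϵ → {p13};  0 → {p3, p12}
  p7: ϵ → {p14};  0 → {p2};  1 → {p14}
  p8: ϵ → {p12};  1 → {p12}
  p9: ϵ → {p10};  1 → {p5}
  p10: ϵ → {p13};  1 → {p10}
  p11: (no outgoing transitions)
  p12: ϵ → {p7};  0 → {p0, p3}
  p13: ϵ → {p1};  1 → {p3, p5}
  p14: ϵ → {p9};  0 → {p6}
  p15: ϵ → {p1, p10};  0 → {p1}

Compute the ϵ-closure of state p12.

{p1, p7, p9, p10, p11, p12, p13, p14}

Start with {p12}.
From p12 via ϵ: add p7.
From p7 via ϵ: add p14.
From p14 via ϵ: add p9.
From p9 via ϵ: add p10.
From p10 via ϵ: add p13.
From p13 via ϵ: add p1.
From p1 via ϵ: add p11.
No new states can be added; the closed set is {p1, p7, p9, p10, p11, p12, p13, p14}.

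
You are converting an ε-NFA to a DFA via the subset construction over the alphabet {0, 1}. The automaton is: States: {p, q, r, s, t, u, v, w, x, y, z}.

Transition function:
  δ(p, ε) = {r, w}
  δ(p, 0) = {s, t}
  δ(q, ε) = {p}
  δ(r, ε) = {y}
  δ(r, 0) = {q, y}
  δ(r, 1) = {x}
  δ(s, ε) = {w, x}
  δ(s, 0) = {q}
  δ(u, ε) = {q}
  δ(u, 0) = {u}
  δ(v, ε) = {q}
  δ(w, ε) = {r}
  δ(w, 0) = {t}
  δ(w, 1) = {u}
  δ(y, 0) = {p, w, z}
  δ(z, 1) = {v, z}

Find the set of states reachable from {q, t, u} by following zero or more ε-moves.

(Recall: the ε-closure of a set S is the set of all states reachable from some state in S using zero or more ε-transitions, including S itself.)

Start with {q, t, u}.
From q via ε: add p.
From p via ε: add r, w.
From r via ε: add y.
No new states can be added; the closed set is {p, q, r, t, u, w, y}.

{p, q, r, t, u, w, y}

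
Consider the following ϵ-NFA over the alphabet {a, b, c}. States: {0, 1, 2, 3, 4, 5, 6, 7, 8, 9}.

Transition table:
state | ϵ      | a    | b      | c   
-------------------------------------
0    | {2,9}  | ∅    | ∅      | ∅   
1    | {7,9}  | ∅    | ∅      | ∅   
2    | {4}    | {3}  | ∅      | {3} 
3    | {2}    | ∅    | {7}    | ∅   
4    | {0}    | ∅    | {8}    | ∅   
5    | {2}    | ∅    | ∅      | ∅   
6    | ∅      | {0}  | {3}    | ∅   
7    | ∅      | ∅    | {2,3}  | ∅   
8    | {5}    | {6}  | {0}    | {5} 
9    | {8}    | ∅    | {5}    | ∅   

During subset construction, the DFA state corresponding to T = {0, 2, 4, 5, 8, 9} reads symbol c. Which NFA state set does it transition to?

{0, 2, 3, 4, 5, 8, 9}

2 on c → {3}.
8 on c → {5}.
No c-transition from 0, 4, 5, 9.
Union after reading c: {3, 5}.
Now take the ϵ-closure:
From 3 via ϵ: add 2.
From 2 via ϵ: add 4.
From 4 via ϵ: add 0.
From 0 via ϵ: add 9.
From 9 via ϵ: add 8.
No new states can be added; the closed set is {0, 2, 3, 4, 5, 8, 9}.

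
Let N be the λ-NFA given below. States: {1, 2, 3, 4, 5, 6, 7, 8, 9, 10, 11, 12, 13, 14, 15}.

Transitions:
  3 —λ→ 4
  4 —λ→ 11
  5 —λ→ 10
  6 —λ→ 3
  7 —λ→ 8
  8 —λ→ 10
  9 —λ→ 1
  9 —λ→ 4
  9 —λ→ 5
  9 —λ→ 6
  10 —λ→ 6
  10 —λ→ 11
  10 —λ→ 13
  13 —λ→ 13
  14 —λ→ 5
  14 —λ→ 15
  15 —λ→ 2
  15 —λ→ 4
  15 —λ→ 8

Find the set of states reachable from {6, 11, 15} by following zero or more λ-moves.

{2, 3, 4, 6, 8, 10, 11, 13, 15}

Start with {6, 11, 15}.
From 6 via λ: add 3.
From 15 via λ: add 2, 4, 8.
From 8 via λ: add 10.
From 10 via λ: add 13.
No new states can be added; the closed set is {2, 3, 4, 6, 8, 10, 11, 13, 15}.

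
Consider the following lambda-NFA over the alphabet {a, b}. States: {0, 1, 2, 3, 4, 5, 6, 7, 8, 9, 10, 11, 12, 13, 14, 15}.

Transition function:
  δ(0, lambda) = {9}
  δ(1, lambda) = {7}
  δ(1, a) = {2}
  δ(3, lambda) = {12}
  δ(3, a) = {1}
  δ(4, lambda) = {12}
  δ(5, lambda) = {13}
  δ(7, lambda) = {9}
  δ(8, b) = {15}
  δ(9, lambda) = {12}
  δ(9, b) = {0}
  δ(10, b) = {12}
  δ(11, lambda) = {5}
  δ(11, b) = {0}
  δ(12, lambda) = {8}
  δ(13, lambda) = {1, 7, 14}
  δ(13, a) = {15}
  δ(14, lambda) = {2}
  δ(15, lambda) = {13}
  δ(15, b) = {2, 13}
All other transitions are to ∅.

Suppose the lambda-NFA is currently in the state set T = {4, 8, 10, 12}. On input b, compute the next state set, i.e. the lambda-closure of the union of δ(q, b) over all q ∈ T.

{1, 2, 7, 8, 9, 12, 13, 14, 15}

8 on b → {15}.
10 on b → {12}.
No b-transition from 4, 12.
Union after reading b: {12, 15}.
Now take the lambda-closure:
From 12 via lambda: add 8.
From 15 via lambda: add 13.
From 13 via lambda: add 1, 7, 14.
From 7 via lambda: add 9.
From 14 via lambda: add 2.
No new states can be added; the closed set is {1, 2, 7, 8, 9, 12, 13, 14, 15}.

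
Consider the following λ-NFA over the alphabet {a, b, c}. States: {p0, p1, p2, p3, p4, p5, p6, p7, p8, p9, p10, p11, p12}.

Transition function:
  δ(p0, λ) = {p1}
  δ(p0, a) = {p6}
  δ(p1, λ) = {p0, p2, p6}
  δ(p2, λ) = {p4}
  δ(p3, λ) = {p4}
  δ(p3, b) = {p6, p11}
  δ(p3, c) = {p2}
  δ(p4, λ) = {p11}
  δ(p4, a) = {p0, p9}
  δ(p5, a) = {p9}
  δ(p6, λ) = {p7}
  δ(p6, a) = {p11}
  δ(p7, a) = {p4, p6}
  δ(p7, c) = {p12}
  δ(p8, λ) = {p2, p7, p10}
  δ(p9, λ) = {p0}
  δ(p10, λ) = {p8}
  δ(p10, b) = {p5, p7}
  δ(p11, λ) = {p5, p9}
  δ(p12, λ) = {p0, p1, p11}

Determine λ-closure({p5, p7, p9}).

Start with {p5, p7, p9}.
From p9 via λ: add p0.
From p0 via λ: add p1.
From p1 via λ: add p2, p6.
From p2 via λ: add p4.
From p4 via λ: add p11.
No new states can be added; the closed set is {p0, p1, p2, p4, p5, p6, p7, p9, p11}.

{p0, p1, p2, p4, p5, p6, p7, p9, p11}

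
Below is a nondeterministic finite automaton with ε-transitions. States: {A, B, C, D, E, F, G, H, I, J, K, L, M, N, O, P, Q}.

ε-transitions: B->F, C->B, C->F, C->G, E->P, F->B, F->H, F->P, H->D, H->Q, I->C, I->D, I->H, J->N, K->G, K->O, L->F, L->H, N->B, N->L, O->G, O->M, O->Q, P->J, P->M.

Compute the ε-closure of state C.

{B, C, D, F, G, H, J, L, M, N, P, Q}

Start with {C}.
From C via ε: add B, F, G.
From F via ε: add H, P.
From H via ε: add D, Q.
From P via ε: add J, M.
From J via ε: add N.
From N via ε: add L.
No new states can be added; the closed set is {B, C, D, F, G, H, J, L, M, N, P, Q}.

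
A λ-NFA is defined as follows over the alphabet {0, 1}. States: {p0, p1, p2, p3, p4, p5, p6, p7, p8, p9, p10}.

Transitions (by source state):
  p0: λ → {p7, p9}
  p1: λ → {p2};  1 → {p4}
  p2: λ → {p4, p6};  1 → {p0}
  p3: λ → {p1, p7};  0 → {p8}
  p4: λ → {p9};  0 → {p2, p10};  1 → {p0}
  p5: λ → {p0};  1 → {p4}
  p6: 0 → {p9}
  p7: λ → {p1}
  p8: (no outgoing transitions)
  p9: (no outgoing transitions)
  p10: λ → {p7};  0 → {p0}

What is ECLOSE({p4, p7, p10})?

Start with {p4, p7, p10}.
From p4 via λ: add p9.
From p7 via λ: add p1.
From p1 via λ: add p2.
From p2 via λ: add p6.
No new states can be added; the closed set is {p1, p2, p4, p6, p7, p9, p10}.

{p1, p2, p4, p6, p7, p9, p10}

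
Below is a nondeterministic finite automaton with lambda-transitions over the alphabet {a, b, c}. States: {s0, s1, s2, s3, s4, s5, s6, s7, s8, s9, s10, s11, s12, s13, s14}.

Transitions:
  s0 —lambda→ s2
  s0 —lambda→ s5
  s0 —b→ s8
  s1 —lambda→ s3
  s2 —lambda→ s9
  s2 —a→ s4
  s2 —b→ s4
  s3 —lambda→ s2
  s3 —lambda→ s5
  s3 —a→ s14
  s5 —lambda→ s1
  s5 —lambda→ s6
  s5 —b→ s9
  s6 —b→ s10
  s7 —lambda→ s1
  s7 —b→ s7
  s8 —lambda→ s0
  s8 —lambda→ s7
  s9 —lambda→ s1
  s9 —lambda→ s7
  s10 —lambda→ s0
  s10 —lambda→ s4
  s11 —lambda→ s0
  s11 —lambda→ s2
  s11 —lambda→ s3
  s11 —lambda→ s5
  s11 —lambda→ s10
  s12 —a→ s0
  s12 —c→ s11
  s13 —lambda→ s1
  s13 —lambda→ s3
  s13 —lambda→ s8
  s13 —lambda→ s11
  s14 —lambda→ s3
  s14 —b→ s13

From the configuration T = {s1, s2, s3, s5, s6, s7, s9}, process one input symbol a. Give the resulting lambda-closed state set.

{s1, s2, s3, s4, s5, s6, s7, s9, s14}

s2 on a → {s4}.
s3 on a → {s14}.
No a-transition from s1, s5, s6, s7, s9.
Union after reading a: {s4, s14}.
Now take the lambda-closure:
From s14 via lambda: add s3.
From s3 via lambda: add s2, s5.
From s2 via lambda: add s9.
From s5 via lambda: add s1, s6.
From s9 via lambda: add s7.
No new states can be added; the closed set is {s1, s2, s3, s4, s5, s6, s7, s9, s14}.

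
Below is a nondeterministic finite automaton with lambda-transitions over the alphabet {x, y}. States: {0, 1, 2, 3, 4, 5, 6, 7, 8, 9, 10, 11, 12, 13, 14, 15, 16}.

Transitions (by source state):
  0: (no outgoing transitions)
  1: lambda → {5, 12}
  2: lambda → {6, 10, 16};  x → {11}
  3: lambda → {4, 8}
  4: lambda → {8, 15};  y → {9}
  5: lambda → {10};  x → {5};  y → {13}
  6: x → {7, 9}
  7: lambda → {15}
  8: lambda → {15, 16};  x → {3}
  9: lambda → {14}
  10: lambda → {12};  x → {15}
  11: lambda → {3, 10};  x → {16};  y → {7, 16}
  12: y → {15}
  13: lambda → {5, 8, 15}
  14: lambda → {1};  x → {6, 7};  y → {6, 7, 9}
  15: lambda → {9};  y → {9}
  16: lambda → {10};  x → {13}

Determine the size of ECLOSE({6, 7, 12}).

9

Start with {6, 7, 12}.
From 7 via lambda: add 15.
From 15 via lambda: add 9.
From 9 via lambda: add 14.
From 14 via lambda: add 1.
From 1 via lambda: add 5.
From 5 via lambda: add 10.
lambda-closure = {1, 5, 6, 7, 9, 10, 12, 14, 15}, which has 9 states.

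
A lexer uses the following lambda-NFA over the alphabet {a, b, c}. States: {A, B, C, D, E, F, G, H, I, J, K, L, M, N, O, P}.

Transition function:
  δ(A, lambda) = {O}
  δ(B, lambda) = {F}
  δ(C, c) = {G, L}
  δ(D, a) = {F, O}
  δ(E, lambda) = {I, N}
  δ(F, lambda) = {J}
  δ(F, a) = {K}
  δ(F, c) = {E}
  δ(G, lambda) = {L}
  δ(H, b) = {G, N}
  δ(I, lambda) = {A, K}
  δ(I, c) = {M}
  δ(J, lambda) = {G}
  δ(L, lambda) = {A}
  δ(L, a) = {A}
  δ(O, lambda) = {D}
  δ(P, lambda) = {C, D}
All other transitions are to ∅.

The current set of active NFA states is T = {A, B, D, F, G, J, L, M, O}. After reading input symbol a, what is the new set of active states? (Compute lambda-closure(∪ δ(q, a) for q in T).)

D on a → {F, O}.
F on a → {K}.
L on a → {A}.
No a-transition from A, B, G, J, M, O.
Union after reading a: {A, F, K, O}.
Now take the lambda-closure:
From F via lambda: add J.
From O via lambda: add D.
From J via lambda: add G.
From G via lambda: add L.
No new states can be added; the closed set is {A, D, F, G, J, K, L, O}.

{A, D, F, G, J, K, L, O}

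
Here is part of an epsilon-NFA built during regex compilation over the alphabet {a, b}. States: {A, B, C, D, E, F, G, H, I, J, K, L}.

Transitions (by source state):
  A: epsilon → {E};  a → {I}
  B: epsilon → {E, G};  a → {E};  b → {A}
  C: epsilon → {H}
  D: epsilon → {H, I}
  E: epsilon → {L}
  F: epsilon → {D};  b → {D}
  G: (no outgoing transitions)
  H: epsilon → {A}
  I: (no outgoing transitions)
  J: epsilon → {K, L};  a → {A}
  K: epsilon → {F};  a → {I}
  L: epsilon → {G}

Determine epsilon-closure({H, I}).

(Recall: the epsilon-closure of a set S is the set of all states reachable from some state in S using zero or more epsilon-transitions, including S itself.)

{A, E, G, H, I, L}

Start with {H, I}.
From H via epsilon: add A.
From A via epsilon: add E.
From E via epsilon: add L.
From L via epsilon: add G.
No new states can be added; the closed set is {A, E, G, H, I, L}.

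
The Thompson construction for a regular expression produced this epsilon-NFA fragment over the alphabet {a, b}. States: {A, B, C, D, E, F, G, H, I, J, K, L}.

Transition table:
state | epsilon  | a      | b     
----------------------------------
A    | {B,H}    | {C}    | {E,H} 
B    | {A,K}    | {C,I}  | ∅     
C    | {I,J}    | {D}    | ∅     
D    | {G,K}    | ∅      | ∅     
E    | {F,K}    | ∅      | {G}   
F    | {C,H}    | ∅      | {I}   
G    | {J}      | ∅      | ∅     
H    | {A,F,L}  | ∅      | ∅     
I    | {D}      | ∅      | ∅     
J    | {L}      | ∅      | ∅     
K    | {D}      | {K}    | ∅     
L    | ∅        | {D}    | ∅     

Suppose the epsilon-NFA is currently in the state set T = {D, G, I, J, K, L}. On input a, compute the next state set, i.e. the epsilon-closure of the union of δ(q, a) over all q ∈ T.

{D, G, J, K, L}

K on a → {K}.
L on a → {D}.
No a-transition from D, G, I, J.
Union after reading a: {D, K}.
Now take the epsilon-closure:
From D via epsilon: add G.
From G via epsilon: add J.
From J via epsilon: add L.
No new states can be added; the closed set is {D, G, J, K, L}.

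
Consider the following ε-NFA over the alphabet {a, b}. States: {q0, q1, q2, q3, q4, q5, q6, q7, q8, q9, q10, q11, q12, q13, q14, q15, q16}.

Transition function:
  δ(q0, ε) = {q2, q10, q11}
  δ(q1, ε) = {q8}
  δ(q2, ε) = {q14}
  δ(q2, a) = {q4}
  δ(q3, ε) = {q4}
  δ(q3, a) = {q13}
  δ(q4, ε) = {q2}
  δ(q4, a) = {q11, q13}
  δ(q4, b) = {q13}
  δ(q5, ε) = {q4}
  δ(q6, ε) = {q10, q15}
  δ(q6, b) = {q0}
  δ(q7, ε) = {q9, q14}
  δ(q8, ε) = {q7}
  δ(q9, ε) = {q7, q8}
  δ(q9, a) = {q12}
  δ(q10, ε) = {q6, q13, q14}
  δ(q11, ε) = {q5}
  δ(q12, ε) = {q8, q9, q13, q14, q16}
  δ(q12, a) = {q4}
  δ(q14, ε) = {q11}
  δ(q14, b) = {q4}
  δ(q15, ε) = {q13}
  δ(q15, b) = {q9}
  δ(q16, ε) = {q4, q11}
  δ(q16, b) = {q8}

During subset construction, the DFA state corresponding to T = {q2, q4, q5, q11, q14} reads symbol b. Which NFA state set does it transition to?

q4 on b → {q13}.
q14 on b → {q4}.
No b-transition from q2, q5, q11.
Union after reading b: {q4, q13}.
Now take the ε-closure:
From q4 via ε: add q2.
From q2 via ε: add q14.
From q14 via ε: add q11.
From q11 via ε: add q5.
No new states can be added; the closed set is {q2, q4, q5, q11, q13, q14}.

{q2, q4, q5, q11, q13, q14}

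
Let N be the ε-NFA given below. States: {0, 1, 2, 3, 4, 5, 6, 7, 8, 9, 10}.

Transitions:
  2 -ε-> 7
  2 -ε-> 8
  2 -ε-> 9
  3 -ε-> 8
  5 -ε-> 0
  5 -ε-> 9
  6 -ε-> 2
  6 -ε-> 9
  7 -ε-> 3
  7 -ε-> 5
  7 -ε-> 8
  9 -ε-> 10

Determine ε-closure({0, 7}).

Start with {0, 7}.
From 7 via ε: add 3, 5, 8.
From 5 via ε: add 9.
From 9 via ε: add 10.
No new states can be added; the closed set is {0, 3, 5, 7, 8, 9, 10}.

{0, 3, 5, 7, 8, 9, 10}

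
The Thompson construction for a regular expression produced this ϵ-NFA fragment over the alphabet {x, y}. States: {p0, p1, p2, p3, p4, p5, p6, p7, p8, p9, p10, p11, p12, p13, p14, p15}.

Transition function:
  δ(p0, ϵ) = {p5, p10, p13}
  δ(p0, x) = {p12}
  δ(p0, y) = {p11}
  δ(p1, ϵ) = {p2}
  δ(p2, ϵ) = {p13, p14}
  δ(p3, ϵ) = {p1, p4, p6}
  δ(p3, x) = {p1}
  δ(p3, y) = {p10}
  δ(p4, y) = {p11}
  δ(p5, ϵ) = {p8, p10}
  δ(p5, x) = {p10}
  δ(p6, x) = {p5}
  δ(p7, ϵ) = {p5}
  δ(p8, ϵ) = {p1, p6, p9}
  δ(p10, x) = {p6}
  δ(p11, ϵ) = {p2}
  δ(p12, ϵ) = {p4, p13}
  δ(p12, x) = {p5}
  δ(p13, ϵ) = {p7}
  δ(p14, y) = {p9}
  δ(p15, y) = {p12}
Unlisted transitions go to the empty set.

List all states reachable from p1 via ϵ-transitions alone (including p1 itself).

{p1, p2, p5, p6, p7, p8, p9, p10, p13, p14}

Start with {p1}.
From p1 via ϵ: add p2.
From p2 via ϵ: add p13, p14.
From p13 via ϵ: add p7.
From p7 via ϵ: add p5.
From p5 via ϵ: add p8, p10.
From p8 via ϵ: add p6, p9.
No new states can be added; the closed set is {p1, p2, p5, p6, p7, p8, p9, p10, p13, p14}.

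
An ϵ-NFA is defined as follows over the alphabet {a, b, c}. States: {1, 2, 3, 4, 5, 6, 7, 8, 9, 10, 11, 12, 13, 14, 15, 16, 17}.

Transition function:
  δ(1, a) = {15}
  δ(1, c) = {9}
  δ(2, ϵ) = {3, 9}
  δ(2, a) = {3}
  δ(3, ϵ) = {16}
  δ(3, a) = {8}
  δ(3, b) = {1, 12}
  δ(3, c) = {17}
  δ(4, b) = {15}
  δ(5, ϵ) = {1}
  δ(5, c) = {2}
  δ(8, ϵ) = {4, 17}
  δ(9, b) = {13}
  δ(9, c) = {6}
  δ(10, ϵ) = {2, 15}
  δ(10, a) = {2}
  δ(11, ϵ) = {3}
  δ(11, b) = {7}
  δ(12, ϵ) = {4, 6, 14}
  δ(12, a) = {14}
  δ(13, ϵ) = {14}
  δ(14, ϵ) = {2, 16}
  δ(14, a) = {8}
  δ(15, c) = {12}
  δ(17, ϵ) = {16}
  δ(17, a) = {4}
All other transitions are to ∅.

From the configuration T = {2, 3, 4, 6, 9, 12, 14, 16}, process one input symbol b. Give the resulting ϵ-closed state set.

{1, 2, 3, 4, 6, 9, 12, 13, 14, 15, 16}

3 on b → {1, 12}.
4 on b → {15}.
9 on b → {13}.
No b-transition from 2, 6, 12, 14, 16.
Union after reading b: {1, 12, 13, 15}.
Now take the ϵ-closure:
From 12 via ϵ: add 4, 6, 14.
From 14 via ϵ: add 2, 16.
From 2 via ϵ: add 3, 9.
No new states can be added; the closed set is {1, 2, 3, 4, 6, 9, 12, 13, 14, 15, 16}.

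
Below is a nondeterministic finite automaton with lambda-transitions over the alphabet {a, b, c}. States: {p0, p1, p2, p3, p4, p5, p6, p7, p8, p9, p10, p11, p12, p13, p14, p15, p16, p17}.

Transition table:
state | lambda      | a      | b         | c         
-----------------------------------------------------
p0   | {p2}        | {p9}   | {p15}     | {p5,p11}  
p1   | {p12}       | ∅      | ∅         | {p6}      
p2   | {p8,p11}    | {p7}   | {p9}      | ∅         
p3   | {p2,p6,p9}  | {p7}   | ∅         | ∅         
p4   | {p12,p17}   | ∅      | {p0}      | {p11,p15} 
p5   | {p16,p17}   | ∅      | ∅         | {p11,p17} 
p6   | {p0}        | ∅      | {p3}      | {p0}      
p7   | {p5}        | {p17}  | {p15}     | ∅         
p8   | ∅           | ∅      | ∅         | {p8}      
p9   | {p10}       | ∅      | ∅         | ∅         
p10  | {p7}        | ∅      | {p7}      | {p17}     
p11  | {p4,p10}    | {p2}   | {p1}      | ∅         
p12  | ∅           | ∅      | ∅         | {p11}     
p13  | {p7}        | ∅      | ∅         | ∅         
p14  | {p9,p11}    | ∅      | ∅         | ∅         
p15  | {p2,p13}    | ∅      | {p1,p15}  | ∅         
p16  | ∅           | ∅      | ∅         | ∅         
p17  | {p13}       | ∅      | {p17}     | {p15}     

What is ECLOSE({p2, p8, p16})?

Start with {p2, p8, p16}.
From p2 via lambda: add p11.
From p11 via lambda: add p4, p10.
From p4 via lambda: add p12, p17.
From p10 via lambda: add p7.
From p7 via lambda: add p5.
From p17 via lambda: add p13.
No new states can be added; the closed set is {p2, p4, p5, p7, p8, p10, p11, p12, p13, p16, p17}.

{p2, p4, p5, p7, p8, p10, p11, p12, p13, p16, p17}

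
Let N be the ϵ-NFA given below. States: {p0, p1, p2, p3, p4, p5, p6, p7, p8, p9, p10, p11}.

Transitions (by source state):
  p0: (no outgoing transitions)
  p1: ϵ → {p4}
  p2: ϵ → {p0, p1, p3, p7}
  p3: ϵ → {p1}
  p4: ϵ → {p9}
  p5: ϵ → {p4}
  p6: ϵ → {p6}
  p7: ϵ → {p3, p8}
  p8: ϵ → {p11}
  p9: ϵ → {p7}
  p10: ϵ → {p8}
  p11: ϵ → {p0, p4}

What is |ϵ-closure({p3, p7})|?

8

Start with {p3, p7}.
From p3 via ϵ: add p1.
From p7 via ϵ: add p8.
From p1 via ϵ: add p4.
From p8 via ϵ: add p11.
From p4 via ϵ: add p9.
From p11 via ϵ: add p0.
ϵ-closure = {p0, p1, p3, p4, p7, p8, p9, p11}, which has 8 states.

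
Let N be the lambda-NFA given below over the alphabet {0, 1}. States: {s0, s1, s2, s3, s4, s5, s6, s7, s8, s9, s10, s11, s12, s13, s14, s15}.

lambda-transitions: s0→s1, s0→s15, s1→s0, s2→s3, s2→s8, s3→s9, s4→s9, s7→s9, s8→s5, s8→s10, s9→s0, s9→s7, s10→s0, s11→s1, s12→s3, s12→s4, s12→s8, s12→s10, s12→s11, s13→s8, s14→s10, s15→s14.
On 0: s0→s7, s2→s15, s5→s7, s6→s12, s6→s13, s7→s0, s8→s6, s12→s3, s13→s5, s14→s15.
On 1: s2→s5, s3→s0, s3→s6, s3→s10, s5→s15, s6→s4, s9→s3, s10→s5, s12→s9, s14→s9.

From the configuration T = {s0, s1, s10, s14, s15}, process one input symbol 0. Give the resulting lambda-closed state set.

s0 on 0 → {s7}.
s14 on 0 → {s15}.
No 0-transition from s1, s10, s15.
Union after reading 0: {s7, s15}.
Now take the lambda-closure:
From s7 via lambda: add s9.
From s15 via lambda: add s14.
From s9 via lambda: add s0.
From s14 via lambda: add s10.
From s0 via lambda: add s1.
No new states can be added; the closed set is {s0, s1, s7, s9, s10, s14, s15}.

{s0, s1, s7, s9, s10, s14, s15}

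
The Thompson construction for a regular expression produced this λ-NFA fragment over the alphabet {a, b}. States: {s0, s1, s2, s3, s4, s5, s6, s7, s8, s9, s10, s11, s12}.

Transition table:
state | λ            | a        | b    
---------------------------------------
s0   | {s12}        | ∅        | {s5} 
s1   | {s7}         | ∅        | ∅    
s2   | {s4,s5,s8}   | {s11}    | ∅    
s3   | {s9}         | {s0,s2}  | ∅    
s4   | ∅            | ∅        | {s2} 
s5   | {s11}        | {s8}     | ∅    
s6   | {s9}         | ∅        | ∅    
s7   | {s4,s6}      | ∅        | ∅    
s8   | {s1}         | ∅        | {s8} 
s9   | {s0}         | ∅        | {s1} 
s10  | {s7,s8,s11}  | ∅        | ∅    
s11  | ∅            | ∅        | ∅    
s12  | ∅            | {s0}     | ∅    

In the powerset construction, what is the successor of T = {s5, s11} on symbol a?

{s0, s1, s4, s6, s7, s8, s9, s12}

s5 on a → {s8}.
No a-transition from s11.
Union after reading a: {s8}.
Now take the λ-closure:
From s8 via λ: add s1.
From s1 via λ: add s7.
From s7 via λ: add s4, s6.
From s6 via λ: add s9.
From s9 via λ: add s0.
From s0 via λ: add s12.
No new states can be added; the closed set is {s0, s1, s4, s6, s7, s8, s9, s12}.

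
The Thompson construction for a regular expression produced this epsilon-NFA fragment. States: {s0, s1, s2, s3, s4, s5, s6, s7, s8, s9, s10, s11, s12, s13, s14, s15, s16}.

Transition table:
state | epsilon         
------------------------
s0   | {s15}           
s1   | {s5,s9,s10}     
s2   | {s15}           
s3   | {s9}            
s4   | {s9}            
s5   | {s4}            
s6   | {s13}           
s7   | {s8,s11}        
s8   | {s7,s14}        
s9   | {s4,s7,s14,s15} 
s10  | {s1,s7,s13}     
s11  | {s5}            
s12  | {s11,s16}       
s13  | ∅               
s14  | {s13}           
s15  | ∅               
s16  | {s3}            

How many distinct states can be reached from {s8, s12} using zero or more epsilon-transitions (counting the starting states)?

Start with {s8, s12}.
From s8 via epsilon: add s7, s14.
From s12 via epsilon: add s11, s16.
From s11 via epsilon: add s5.
From s14 via epsilon: add s13.
From s16 via epsilon: add s3.
From s3 via epsilon: add s9.
From s5 via epsilon: add s4.
From s9 via epsilon: add s15.
epsilon-closure = {s3, s4, s5, s7, s8, s9, s11, s12, s13, s14, s15, s16}, which has 12 states.

12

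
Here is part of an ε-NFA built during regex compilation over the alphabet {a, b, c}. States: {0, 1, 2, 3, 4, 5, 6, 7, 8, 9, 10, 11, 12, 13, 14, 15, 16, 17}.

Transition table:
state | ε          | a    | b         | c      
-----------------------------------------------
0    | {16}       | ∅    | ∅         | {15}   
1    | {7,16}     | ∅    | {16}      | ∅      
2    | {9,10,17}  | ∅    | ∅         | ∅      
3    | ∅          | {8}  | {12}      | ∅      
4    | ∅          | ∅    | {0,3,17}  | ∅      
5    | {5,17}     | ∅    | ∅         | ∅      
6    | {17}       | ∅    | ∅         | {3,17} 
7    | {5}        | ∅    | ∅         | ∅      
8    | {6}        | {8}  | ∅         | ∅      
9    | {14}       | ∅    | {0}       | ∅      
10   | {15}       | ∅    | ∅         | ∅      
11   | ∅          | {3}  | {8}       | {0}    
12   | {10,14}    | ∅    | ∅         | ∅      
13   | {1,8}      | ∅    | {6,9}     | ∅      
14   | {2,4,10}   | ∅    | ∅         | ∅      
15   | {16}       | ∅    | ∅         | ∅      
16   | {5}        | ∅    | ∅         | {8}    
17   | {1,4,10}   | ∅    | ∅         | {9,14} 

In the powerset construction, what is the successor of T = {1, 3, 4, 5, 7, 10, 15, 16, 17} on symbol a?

{1, 4, 5, 6, 7, 8, 10, 15, 16, 17}

3 on a → {8}.
No a-transition from 1, 4, 5, 7, 10, 15, 16, 17.
Union after reading a: {8}.
Now take the ε-closure:
From 8 via ε: add 6.
From 6 via ε: add 17.
From 17 via ε: add 1, 4, 10.
From 1 via ε: add 7, 16.
From 10 via ε: add 15.
From 7 via ε: add 5.
No new states can be added; the closed set is {1, 4, 5, 6, 7, 8, 10, 15, 16, 17}.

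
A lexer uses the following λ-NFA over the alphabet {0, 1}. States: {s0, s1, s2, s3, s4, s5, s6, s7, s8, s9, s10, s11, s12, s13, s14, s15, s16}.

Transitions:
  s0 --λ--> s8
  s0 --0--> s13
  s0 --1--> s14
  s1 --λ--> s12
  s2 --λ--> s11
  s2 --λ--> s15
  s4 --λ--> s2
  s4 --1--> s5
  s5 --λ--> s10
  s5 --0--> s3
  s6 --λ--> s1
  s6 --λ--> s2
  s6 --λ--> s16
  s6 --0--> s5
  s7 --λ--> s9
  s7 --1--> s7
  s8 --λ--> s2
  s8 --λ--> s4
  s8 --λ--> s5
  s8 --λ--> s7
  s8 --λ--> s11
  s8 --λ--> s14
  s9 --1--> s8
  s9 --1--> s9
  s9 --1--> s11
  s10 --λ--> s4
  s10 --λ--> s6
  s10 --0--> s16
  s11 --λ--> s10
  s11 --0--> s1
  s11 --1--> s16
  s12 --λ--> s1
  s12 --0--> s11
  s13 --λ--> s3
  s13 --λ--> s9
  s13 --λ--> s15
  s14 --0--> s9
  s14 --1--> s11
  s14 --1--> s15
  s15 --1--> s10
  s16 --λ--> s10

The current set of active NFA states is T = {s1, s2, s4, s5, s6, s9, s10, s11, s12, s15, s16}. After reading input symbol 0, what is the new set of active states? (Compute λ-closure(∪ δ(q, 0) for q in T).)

s5 on 0 → {s3}.
s6 on 0 → {s5}.
s10 on 0 → {s16}.
s11 on 0 → {s1}.
s12 on 0 → {s11}.
No 0-transition from s1, s2, s4, s9, s15, s16.
Union after reading 0: {s1, s3, s5, s11, s16}.
Now take the λ-closure:
From s1 via λ: add s12.
From s5 via λ: add s10.
From s10 via λ: add s4, s6.
From s4 via λ: add s2.
From s2 via λ: add s15.
No new states can be added; the closed set is {s1, s2, s3, s4, s5, s6, s10, s11, s12, s15, s16}.

{s1, s2, s3, s4, s5, s6, s10, s11, s12, s15, s16}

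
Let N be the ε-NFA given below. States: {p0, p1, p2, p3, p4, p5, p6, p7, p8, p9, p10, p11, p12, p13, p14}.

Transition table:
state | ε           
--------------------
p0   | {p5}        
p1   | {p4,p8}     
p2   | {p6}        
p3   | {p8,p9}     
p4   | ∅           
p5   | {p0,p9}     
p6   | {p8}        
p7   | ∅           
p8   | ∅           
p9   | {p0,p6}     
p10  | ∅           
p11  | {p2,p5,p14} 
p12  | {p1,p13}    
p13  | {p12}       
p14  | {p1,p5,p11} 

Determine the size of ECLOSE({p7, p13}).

6

Start with {p7, p13}.
From p13 via ε: add p12.
From p12 via ε: add p1.
From p1 via ε: add p4, p8.
ε-closure = {p1, p4, p7, p8, p12, p13}, which has 6 states.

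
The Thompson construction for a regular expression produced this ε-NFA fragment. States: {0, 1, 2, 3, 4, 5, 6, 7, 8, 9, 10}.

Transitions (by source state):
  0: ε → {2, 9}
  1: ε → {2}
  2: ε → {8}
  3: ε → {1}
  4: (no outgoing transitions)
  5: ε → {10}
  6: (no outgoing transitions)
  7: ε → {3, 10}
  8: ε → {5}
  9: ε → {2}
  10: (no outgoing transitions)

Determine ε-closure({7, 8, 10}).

Start with {7, 8, 10}.
From 7 via ε: add 3.
From 8 via ε: add 5.
From 3 via ε: add 1.
From 1 via ε: add 2.
No new states can be added; the closed set is {1, 2, 3, 5, 7, 8, 10}.

{1, 2, 3, 5, 7, 8, 10}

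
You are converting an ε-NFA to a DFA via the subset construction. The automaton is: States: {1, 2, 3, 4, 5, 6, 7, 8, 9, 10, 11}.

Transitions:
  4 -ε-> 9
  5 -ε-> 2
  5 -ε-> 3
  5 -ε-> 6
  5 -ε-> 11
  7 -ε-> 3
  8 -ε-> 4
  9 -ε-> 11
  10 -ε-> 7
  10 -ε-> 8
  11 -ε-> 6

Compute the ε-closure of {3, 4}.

Start with {3, 4}.
From 4 via ε: add 9.
From 9 via ε: add 11.
From 11 via ε: add 6.
No new states can be added; the closed set is {3, 4, 6, 9, 11}.

{3, 4, 6, 9, 11}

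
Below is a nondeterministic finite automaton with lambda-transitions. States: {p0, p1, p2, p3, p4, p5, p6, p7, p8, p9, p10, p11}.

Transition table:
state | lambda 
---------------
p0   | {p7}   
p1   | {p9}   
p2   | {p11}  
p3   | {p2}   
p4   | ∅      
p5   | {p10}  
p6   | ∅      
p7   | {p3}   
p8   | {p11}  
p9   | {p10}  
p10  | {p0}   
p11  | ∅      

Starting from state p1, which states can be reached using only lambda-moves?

Start with {p1}.
From p1 via lambda: add p9.
From p9 via lambda: add p10.
From p10 via lambda: add p0.
From p0 via lambda: add p7.
From p7 via lambda: add p3.
From p3 via lambda: add p2.
From p2 via lambda: add p11.
No new states can be added; the closed set is {p0, p1, p2, p3, p7, p9, p10, p11}.

{p0, p1, p2, p3, p7, p9, p10, p11}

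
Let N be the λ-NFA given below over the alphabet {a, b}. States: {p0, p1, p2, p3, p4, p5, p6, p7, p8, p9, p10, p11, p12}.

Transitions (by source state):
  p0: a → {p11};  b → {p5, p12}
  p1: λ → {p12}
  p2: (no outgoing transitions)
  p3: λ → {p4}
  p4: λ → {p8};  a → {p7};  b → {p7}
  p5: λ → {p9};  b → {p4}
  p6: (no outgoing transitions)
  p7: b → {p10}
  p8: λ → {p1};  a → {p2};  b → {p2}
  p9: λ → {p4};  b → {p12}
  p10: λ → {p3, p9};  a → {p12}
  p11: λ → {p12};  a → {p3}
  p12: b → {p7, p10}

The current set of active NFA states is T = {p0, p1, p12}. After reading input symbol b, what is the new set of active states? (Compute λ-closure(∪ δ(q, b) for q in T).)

p0 on b → {p5, p12}.
p12 on b → {p7, p10}.
No b-transition from p1.
Union after reading b: {p5, p7, p10, p12}.
Now take the λ-closure:
From p5 via λ: add p9.
From p10 via λ: add p3.
From p3 via λ: add p4.
From p4 via λ: add p8.
From p8 via λ: add p1.
No new states can be added; the closed set is {p1, p3, p4, p5, p7, p8, p9, p10, p12}.

{p1, p3, p4, p5, p7, p8, p9, p10, p12}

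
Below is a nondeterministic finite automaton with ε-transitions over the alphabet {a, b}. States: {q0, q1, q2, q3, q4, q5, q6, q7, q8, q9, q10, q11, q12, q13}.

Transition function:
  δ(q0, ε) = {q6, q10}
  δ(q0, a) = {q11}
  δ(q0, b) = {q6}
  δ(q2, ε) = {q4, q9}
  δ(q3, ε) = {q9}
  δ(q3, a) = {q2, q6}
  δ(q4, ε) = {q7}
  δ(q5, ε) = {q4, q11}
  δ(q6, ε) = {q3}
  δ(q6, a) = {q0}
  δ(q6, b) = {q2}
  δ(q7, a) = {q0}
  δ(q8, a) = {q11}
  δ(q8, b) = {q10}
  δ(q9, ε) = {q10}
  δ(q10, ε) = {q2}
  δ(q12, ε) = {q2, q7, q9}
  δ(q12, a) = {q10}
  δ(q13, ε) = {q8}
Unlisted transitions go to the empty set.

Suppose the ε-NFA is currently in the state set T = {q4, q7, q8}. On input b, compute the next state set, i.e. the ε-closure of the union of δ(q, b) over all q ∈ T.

{q2, q4, q7, q9, q10}

q8 on b → {q10}.
No b-transition from q4, q7.
Union after reading b: {q10}.
Now take the ε-closure:
From q10 via ε: add q2.
From q2 via ε: add q4, q9.
From q4 via ε: add q7.
No new states can be added; the closed set is {q2, q4, q7, q9, q10}.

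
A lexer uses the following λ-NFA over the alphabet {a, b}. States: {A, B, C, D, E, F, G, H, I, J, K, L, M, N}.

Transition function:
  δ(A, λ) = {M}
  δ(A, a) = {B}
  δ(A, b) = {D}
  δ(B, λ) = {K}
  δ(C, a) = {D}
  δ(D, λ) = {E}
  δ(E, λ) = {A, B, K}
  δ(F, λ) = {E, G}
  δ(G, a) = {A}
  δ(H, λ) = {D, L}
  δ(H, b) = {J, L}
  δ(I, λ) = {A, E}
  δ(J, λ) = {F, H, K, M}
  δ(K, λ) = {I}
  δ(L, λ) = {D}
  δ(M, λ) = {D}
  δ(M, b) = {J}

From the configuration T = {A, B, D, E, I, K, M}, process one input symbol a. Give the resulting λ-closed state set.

{A, B, D, E, I, K, M}

A on a → {B}.
No a-transition from B, D, E, I, K, M.
Union after reading a: {B}.
Now take the λ-closure:
From B via λ: add K.
From K via λ: add I.
From I via λ: add A, E.
From A via λ: add M.
From M via λ: add D.
No new states can be added; the closed set is {A, B, D, E, I, K, M}.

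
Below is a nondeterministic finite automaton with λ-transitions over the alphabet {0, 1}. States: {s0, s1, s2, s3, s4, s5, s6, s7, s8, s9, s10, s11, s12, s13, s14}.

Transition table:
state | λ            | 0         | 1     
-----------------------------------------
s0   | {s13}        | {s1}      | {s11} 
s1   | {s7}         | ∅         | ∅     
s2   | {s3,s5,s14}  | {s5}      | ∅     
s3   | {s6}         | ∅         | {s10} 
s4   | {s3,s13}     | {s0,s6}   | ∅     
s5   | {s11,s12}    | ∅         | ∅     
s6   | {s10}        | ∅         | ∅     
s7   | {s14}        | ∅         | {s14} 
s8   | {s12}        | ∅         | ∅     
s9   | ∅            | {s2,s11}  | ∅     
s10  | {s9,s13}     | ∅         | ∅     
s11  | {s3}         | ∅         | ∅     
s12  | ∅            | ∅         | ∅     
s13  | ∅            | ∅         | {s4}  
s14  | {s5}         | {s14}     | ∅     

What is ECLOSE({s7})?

{s3, s5, s6, s7, s9, s10, s11, s12, s13, s14}

Start with {s7}.
From s7 via λ: add s14.
From s14 via λ: add s5.
From s5 via λ: add s11, s12.
From s11 via λ: add s3.
From s3 via λ: add s6.
From s6 via λ: add s10.
From s10 via λ: add s9, s13.
No new states can be added; the closed set is {s3, s5, s6, s7, s9, s10, s11, s12, s13, s14}.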